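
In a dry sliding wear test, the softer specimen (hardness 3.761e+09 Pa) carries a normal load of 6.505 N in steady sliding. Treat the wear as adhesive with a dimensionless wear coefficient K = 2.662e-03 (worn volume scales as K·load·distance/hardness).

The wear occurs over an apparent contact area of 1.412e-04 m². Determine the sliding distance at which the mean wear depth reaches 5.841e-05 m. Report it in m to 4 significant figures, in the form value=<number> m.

value=1791 m

The algebra maintains full precision. Intermediate values are shown rounded. Rounded just once: four significant digits.
In SI base units, W = 6.505 N, H = 3.761e+09 Pa, K = 2.662e-03.
At the depth limit, V_lim = h_lim·A = 5.841e-05 · 1.412e-04 = 8.247e-09 m³.
So the life L = V_lim·H/(K·W) = 8.247e-09 · 3.761e+09 / (2.662e-03 · 6.505) = 1791 m.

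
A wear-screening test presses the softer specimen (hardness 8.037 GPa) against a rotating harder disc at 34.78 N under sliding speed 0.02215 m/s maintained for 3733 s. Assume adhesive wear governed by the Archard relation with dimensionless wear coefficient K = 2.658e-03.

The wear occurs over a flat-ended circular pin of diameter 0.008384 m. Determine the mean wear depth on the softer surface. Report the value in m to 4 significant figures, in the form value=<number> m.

value=1.723e-05 m

The intermediates are printed rounded, and every step carries exact precision; one final rounding, at four significant figures.
Convert: The distance L = v·t = 0.02215 m/s × 3733 s = 82.69 m.
Convert: Hardness H = 8.037 GPa = 8.037e+09 Pa.
Convert: Contact area A = π·d²/4 = π·(0.008384 m)²/4 = 5.521e-05 m².
Expressed in SI base units: W = 34.78 N, H = 8.037e+09 Pa, K = 2.658e-03.
Archard relation: V = K·W·L/H = 2.658e-03 · 34.78 · 82.69 / 8.037e+09 = 9.511e-10 m³.
Mean wear depth h = V/A = 9.511e-10 / 5.521e-05 = 1.723e-05 m.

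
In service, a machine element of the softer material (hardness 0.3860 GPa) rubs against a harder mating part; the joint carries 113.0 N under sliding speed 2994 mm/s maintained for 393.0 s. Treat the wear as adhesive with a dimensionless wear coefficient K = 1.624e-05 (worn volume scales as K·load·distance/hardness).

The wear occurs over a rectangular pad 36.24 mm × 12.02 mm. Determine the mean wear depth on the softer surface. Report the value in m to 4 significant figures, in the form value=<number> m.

Each operation maintains exact precision — intermediate values appear rounded; a single final rounding to 4 significant digits.
Convert: Sliding speed v = 2994 mm/s = 2.994 m/s. Path length L = v·t = 2.994 m/s × 393.0 s = 1177 m.
Convert: Hardness H = 0.3860 GPa = 3.860e+08 Pa.
Convert: Pad sides 36.24 mm × 12.02 mm = 0.03624 m × 0.01202 m. Contact area A = 0.03624 m × 0.01202 m = 4.356e-04 m².
Collected in SI base units: W = 113.0 N, H = 3.860e+08 Pa, K = 1.624e-05.
Worn volume V = K·W·L/H = 1.624e-05 · 113.0 · 1177 / 3.860e+08 = 5.594e-09 m³.
Depth of wear h = V/A = 5.594e-09 / 4.356e-04 = 1.284e-05 m.

value=1.284e-05 m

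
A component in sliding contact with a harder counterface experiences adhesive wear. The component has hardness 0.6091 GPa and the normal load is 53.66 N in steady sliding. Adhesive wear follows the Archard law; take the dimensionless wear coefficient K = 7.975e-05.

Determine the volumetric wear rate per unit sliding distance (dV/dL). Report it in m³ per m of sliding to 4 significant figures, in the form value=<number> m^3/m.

value=7.026e-12 m^3/m

The intermediates are displayed rounded. The computation holds exact precision. Rounded once at the end: four significant figures.
Convert: Hardness H = 0.6091 GPa = 6.091e+08 Pa.
Working in SI base units: W = 53.66 N, H = 6.091e+08 Pa, K = 7.975e-05.
Volumetric rate dV/dL = K·W/H: 7.975e-05 · 53.66 / 6.091e+08 = 7.026e-12 m³/m.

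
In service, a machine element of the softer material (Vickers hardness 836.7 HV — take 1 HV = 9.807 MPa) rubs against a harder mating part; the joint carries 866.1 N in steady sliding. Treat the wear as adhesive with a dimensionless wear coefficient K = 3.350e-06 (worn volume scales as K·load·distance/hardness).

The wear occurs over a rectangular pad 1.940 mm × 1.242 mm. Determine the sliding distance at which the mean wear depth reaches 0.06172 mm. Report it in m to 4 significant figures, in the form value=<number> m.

All arithmetic keeps full float precision — intermediates are shown rounded — one final rounding to 4 significant figures.
Hardness H = 836.7 HV × 9.807 MPa/HV = 8206 MPa = 8.206e+09 Pa.
Pad sides 1.940 mm × 1.242 mm = 0.001940 m × 0.001242 m. Contact area A = 0.001940 m × 0.001242 m = 2.409e-06 m².
Depth limit h_lim = 0.06172 mm = 6.172e-05 m.
As SI base values: W = 866.1 N, H = 8.206e+09 Pa, K = 3.350e-06.
Permissible volume V_lim = h_lim·A = 6.172e-05 · 2.409e-06 = 1.487e-10 m³.
Inverting, life L = V_lim·H/(K·W) = 1.487e-10 · 8.206e+09 / (3.350e-06 · 866.1) = 420.6 m.

value=420.6 m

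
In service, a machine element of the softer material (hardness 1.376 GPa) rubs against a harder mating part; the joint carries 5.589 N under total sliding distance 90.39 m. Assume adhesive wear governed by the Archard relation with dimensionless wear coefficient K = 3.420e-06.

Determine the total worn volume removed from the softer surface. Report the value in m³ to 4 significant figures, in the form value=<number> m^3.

value=1.256e-12 m^3

The computation holds full precision — the intermediates are printed rounded, and one final rounding: 4 significant figures.
Convert: Hardness H = 1.376 GPa = 1.376e+09 Pa.
Expressed in SI base units: W = 5.589 N, H = 1.376e+09 Pa, K = 3.420e-06.
Archard relation: V = K·W·L/H = 3.420e-06 · 5.589 · 90.39 / 1.376e+09 = 1.256e-12 m³.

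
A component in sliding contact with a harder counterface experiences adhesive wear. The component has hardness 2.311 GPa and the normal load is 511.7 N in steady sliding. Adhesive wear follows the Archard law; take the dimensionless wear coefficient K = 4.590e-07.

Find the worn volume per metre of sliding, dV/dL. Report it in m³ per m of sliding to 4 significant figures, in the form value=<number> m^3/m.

The intermediates are printed rounded. All working math maintains exact precision; one last rounding, at 4 significant figures.
Convert: Hardness H = 2.311 GPa = 2.311e+09 Pa.
Restated in SI base units: W = 511.7 N, H = 2.311e+09 Pa, K = 4.590e-07.
Sliding wear rate dV/dL = K·W/H: 4.590e-07 · 511.7 / 2.311e+09 = 1.016e-13 m³/m.

value=1.016e-13 m^3/m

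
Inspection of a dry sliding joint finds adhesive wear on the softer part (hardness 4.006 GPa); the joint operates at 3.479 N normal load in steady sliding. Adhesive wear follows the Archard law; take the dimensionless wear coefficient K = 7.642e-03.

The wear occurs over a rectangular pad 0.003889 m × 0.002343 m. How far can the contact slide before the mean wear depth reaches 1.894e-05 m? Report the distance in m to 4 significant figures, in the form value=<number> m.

value=26.00 m

Each operation runs at exact precision, and intermediate values appear rounded, and a lone final rounding: four significant digits.
Convert: Hardness H = 4.006 GPa = 4.006e+09 Pa.
Convert: Contact area A = 0.003889 m × 0.002343 m = 9.112e-06 m².
Expressed in SI base units: W = 3.479 N, H = 4.006e+09 Pa, K = 7.642e-03.
Volume at the limit: V_lim = h_lim·A = 1.894e-05 · 9.112e-06 = 1.726e-10 m³.
Inverting, life L = V_lim·H/(K·W) = 1.726e-10 · 4.006e+09 / (7.642e-03 · 3.479) = 26.00 m.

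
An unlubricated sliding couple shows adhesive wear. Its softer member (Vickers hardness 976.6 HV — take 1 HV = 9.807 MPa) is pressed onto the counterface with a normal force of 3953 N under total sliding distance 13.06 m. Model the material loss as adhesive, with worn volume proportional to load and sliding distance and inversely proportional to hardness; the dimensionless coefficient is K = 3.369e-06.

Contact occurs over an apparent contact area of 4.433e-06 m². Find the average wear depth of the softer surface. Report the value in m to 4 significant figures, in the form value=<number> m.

value=4.097e-06 m

Every step maintains full precision. Intermediates are printed rounded — one final rounding, at 4 significant digits.
Convert: Hardness H = 976.6 HV × 9.807 MPa/HV = 9578 MPa = 9.578e+09 Pa.
SI base units throughout: W = 3953 N, H = 9.578e+09 Pa, K = 3.369e-06.
Archard volume V = K·W·L/H = 3.369e-06 · 3953 · 13.06 / 9.578e+09 = 1.816e-11 m³.
Depth h = V/A = 1.816e-11 / 4.433e-06 = 4.097e-06 m.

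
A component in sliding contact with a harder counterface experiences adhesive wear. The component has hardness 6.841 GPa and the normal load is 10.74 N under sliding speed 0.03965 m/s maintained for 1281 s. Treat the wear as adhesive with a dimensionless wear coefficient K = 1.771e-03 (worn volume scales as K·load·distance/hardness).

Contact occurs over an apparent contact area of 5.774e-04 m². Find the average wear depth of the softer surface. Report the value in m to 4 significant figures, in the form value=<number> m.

The intermediates are shown rounded; all working math holds full float precision. Rounded once at the end to four significant digits.
Path length L = v·t = 0.03965 m/s × 1281 s = 50.79 m.
Hardness H = 6.841 GPa = 6.841e+09 Pa.
Restated in SI base units: W = 10.74 N, H = 6.841e+09 Pa, K = 1.771e-03.
Volume removed: V = K·W·L/H = 1.771e-03 · 10.74 · 50.79 / 6.841e+09 = 1.412e-10 m³.
Mean depth h = V/A = 1.412e-10 / 5.774e-04 = 2.446e-07 m.

value=2.446e-07 m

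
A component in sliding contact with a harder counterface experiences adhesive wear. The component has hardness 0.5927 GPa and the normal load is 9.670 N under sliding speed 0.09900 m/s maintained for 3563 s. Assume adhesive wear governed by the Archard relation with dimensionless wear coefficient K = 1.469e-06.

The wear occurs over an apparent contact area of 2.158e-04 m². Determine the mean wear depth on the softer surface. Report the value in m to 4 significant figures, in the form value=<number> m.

value=3.918e-08 m

Displayed values are rounded, and each operation maintains full float precision, and a lone final rounding: 4 significant digits.
The distance L = v·t = 0.09900 m/s × 3563 s = 352.7 m.
Hardness H = 0.5927 GPa = 5.927e+08 Pa.
As SI base values: W = 9.670 N, H = 5.927e+08 Pa, K = 1.469e-06.
Apply Archard: V = K·W·L/H = 1.469e-06 · 9.670 · 352.7 / 5.927e+08 = 8.454e-12 m³.
Average depth h = V/A = 8.454e-12 / 2.158e-04 = 3.918e-08 m.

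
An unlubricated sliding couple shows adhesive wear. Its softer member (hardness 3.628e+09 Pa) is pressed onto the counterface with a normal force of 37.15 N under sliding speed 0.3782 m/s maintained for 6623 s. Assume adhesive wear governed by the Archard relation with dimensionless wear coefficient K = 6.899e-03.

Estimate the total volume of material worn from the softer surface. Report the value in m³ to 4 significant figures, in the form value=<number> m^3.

value=1.770e-07 m^3

All arithmetic carries full float precision; printed values are rounded; a lone final rounding, at four significant figures.
Convert: Total distance L = v·t = 0.3782 m/s × 6623 s = 2505 m.
SI base units throughout: W = 37.15 N, H = 3.628e+09 Pa, K = 6.899e-03.
Volume removed: V = K·W·L/H = 6.899e-03 · 37.15 · 2505 / 3.628e+09 = 1.770e-07 m³.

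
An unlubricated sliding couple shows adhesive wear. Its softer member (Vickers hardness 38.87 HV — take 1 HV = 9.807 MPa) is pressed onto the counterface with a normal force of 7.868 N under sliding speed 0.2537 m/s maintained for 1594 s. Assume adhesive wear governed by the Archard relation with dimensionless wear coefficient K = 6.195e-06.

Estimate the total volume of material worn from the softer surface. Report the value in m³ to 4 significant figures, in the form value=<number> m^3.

value=5.171e-11 m^3

Every step carries full precision — intermediate values appear rounded — a lone final rounding: four significant digits.
Convert: Distance covered L = v·t = 0.2537 m/s × 1594 s = 404.4 m.
Convert: Hardness H = 38.87 HV × 9.807 MPa/HV = 381.2 MPa = 3.812e+08 Pa.
As SI base values: W = 7.868 N, H = 3.812e+08 Pa, K = 6.195e-06.
Worn volume V = K·W·L/H = 6.195e-06 · 7.868 · 404.4 / 3.812e+08 = 5.171e-11 m³.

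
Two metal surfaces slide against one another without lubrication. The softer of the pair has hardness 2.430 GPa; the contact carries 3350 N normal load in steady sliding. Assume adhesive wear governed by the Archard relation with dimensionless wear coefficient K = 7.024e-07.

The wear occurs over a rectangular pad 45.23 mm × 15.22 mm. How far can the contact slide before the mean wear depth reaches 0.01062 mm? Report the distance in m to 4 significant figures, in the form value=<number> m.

All working math maintains full precision — the intermediates are printed rounded — rounded just once to 4 significant digits.
Convert: Hardness H = 2.430 GPa = 2.430e+09 Pa.
Convert: Pad sides 45.23 mm × 15.22 mm = 0.04523 m × 0.01522 m. Contact area A = 0.04523 m × 0.01522 m = 6.884e-04 m².
Convert: Depth limit h_lim = 0.01062 mm = 1.062e-05 m.
Working in SI base units: W = 3350 N, H = 2.430e+09 Pa, K = 7.024e-07.
Limit volume V_lim = h_lim·A = 1.062e-05 · 6.884e-04 = 7.311e-09 m³.
So the life L = V_lim·H/(K·W) = 7.311e-09 · 2.430e+09 / (7.024e-07 · 3350) = 7550 m.

value=7550 m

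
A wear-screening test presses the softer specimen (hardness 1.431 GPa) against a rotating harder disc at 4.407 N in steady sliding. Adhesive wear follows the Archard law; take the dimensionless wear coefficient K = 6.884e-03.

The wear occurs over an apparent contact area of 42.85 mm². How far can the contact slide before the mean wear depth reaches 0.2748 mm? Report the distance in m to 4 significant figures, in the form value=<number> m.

value=555.4 m

All working math runs at full precision. Displayed values are rounded; a lone final rounding to 4 significant figures.
Convert: Hardness H = 1.431 GPa = 1.431e+09 Pa.
Convert: Contact area A = 42.85 mm² = 4.285e-05 m².
Convert: Depth limit h_lim = 0.2748 mm = 2.748e-04 m.
Expressed in SI base units: W = 4.407 N, H = 1.431e+09 Pa, K = 6.884e-03.
Volume at the limit: V_lim = h_lim·A = 2.748e-04 · 4.285e-05 = 1.178e-08 m³.
Thus life L = V_lim·H/(K·W) = 1.178e-08 · 1.431e+09 / (6.884e-03 · 4.407) = 555.4 m.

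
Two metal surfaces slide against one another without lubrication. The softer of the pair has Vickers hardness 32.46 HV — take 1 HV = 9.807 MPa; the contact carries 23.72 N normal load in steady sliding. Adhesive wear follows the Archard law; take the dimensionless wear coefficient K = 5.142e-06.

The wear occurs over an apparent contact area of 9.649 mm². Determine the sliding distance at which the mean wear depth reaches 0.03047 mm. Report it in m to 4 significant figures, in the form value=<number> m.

Quoted intermediates are rounded — all arithmetic carries full float precision — rounded once at the end: four significant digits.
Hardness H = 32.46 HV × 9.807 MPa/HV = 318.3 MPa = 3.183e+08 Pa.
Contact area A = 9.649 mm² = 9.649e-06 m².
Depth limit h_lim = 0.03047 mm = 3.047e-05 m.
Working in SI base units: W = 23.72 N, H = 3.183e+08 Pa, K = 5.142e-06.
Wearable volume V_lim = h_lim·A = 3.047e-05 · 9.649e-06 = 2.940e-10 m³.
Inverting, life L = V_lim·H/(K·W) = 2.940e-10 · 3.183e+08 / (5.142e-06 · 23.72) = 767.3 m.

value=767.3 m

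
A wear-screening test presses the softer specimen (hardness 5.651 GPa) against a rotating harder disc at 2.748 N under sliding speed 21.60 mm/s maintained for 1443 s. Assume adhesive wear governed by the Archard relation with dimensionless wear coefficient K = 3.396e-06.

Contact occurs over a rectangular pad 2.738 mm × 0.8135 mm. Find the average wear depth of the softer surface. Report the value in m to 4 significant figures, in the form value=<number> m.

Each operation holds exact precision — the intermediates are displayed rounded. Rounded just once to 4 significant digits.
Sliding speed v = 21.60 mm/s = 0.02160 m/s. Distance L = v·t = 0.02160 m/s × 1443 s = 31.17 m.
Hardness H = 5.651 GPa = 5.651e+09 Pa.
Pad sides 2.738 mm × 0.8135 mm = 2.738e-03 m × 8.135e-04 m. Contact area A = 2.738e-03 m × 8.135e-04 m = 2.227e-06 m².
Restated in SI base units: W = 2.748 N, H = 5.651e+09 Pa, K = 3.396e-06.
Worn volume V = K·W·L/H = 3.396e-06 · 2.748 · 31.17 / 5.651e+09 = 5.147e-14 m³.
Average depth h = V/A = 5.147e-14 / 2.227e-06 = 2.311e-08 m.

value=2.311e-08 m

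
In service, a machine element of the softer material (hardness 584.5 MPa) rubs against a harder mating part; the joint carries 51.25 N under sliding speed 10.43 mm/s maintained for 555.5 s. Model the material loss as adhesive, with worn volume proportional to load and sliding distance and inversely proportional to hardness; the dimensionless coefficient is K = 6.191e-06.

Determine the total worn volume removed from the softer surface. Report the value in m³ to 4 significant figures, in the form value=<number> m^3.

value=3.145e-12 m^3

Intermediates appear rounded — all arithmetic maintains full precision. Rounded once at the end: 4 significant digits.
Convert: Sliding speed v = 10.43 mm/s = 0.01043 m/s. Path length L = v·t = 0.01043 m/s × 555.5 s = 5.794 m.
Convert: Hardness H = 584.5 MPa = 5.845e+08 Pa.
SI base units throughout: W = 51.25 N, H = 5.845e+08 Pa, K = 6.191e-06.
The Archard volume V = K·W·L/H = 6.191e-06 · 51.25 · 5.794 / 5.845e+08 = 3.145e-12 m³.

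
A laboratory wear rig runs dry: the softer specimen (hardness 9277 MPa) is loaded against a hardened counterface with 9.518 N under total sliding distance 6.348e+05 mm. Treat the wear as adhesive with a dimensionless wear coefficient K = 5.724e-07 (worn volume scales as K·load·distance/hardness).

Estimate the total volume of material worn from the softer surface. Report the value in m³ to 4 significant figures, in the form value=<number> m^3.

value=3.728e-13 m^3

The algebra carries full precision; the intermediates are shown rounded; a single final rounding to four significant figures.
Distance L = 6.348e+05 mm = 634.8 m.
Hardness H = 9277 MPa = 9.277e+09 Pa.
SI base units throughout: W = 9.518 N, H = 9.277e+09 Pa, K = 5.724e-07.
Worn volume V = K·W·L/H = 5.724e-07 · 9.518 · 634.8 / 9.277e+09 = 3.728e-13 m³.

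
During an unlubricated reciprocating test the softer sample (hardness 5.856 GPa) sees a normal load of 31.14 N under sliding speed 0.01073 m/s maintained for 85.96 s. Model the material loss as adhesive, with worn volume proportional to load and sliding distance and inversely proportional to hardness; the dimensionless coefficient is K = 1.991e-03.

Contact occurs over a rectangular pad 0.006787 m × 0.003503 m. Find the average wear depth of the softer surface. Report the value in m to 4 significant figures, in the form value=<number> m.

value=4.107e-07 m

All arithmetic maintains full precision — intermediates are printed rounded, and one last rounding to 4 significant figures.
Convert: Path length L = v·t = 0.01073 m/s × 85.96 s = 0.9224 m.
Convert: Hardness H = 5.856 GPa = 5.856e+09 Pa.
Convert: Contact area A = 0.006787 m × 0.003503 m = 2.377e-05 m².
SI base units throughout: W = 31.14 N, H = 5.856e+09 Pa, K = 1.991e-03.
By Archard's law, V = K·W·L/H = 1.991e-03 · 31.14 · 0.9224 / 5.856e+09 = 9.765e-12 m³.
Mean wear depth h = V/A = 9.765e-12 / 2.377e-05 = 4.107e-07 m.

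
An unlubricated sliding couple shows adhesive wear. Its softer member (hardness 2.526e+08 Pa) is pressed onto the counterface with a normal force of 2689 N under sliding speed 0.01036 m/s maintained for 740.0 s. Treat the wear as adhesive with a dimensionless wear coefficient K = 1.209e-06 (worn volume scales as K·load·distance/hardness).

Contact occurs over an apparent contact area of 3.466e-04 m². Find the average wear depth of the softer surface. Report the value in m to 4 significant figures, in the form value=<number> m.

Each operation holds exact precision. Shown intermediates are rounded, and a lone final rounding, at 4 significant figures.
Convert: Sliding distance L = v·t = 0.01036 m/s × 740.0 s = 7.666 m.
Working in SI base units: W = 2689 N, H = 2.526e+08 Pa, K = 1.209e-06.
Worn volume V = K·W·L/H = 1.209e-06 · 2689 · 7.666 / 2.526e+08 = 9.867e-11 m³.
Wear depth h = V/A = 9.867e-11 / 3.466e-04 = 2.847e-07 m.

value=2.847e-07 m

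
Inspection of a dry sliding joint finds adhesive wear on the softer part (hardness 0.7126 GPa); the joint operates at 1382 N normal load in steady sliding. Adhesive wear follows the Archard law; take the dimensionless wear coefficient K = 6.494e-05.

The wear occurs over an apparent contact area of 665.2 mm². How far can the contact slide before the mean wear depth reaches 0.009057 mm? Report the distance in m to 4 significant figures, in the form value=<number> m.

All arithmetic holds full float precision; intermediates appear rounded — one final rounding, at 4 significant figures.
Convert: Hardness H = 0.7126 GPa = 7.126e+08 Pa.
Convert: Contact area A = 665.2 mm² = 6.652e-04 m².
Convert: Depth limit h_lim = 0.009057 mm = 9.057e-06 m.
As SI base values: W = 1382 N, H = 7.126e+08 Pa, K = 6.494e-05.
Limit volume V_lim = h_lim·A = 9.057e-06 · 6.652e-04 = 6.025e-09 m³.
Inverting, life L = V_lim·H/(K·W) = 6.025e-09 · 7.126e+08 / (6.494e-05 · 1382) = 47.84 m.

value=47.84 m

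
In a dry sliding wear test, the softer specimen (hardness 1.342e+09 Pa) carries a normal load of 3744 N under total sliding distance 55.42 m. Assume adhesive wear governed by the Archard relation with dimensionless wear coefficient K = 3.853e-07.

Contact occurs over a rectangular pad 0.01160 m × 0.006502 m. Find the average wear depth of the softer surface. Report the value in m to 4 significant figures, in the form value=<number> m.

value=7.898e-07 m

Every step holds exact precision — the intermediates are printed rounded; one last rounding to four significant figures.
Contact area A = 0.01160 m × 0.006502 m = 7.542e-05 m².
In SI base units: W = 3744 N, H = 1.342e+09 Pa, K = 3.853e-07.
Worn volume V = K·W·L/H = 3.853e-07 · 3744 · 55.42 / 1.342e+09 = 5.957e-11 m³.
Depth h = V/A = 5.957e-11 / 7.542e-05 = 7.898e-07 m.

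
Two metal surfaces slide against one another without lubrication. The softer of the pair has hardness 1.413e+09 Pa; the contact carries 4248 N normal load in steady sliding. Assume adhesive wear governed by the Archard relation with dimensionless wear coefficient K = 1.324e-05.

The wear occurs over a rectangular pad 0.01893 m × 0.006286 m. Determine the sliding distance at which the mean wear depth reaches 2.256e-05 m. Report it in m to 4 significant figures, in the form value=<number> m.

All arithmetic carries full precision, and intermediate values are printed rounded. Rounded once at the end: four significant figures.
Convert: Contact area A = 0.01893 m × 0.006286 m = 1.190e-04 m².
Restated in SI base units: W = 4248 N, H = 1.413e+09 Pa, K = 1.324e-05.
Volume at the limit: V_lim = h_lim·A = 2.256e-05 · 1.190e-04 = 2.685e-09 m³.
So the life L = V_lim·H/(K·W) = 2.685e-09 · 1.413e+09 / (1.324e-05 · 4248) = 67.44 m.

value=67.44 m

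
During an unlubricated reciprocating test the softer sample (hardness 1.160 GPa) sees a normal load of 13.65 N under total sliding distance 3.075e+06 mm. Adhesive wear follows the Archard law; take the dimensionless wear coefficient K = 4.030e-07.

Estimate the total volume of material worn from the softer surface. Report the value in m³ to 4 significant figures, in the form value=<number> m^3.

value=1.458e-11 m^3

Every step keeps exact precision, and the intermediates are displayed rounded — a single final rounding: four significant digits.
Sliding distance L = 3.075e+06 mm = 3075 m.
Hardness H = 1.160 GPa = 1.160e+09 Pa.
As SI base values: W = 13.65 N, H = 1.160e+09 Pa, K = 4.030e-07.
Archard volume V = K·W·L/H = 4.030e-07 · 13.65 · 3075 / 1.160e+09 = 1.458e-11 m³.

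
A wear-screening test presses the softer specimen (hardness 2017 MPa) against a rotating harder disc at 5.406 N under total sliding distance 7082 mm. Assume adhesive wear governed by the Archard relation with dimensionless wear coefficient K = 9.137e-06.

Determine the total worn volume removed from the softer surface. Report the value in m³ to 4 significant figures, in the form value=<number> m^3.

value=1.734e-13 m^3

All working math keeps full float precision — the intermediates are printed rounded — rounded just once, at 4 significant figures.
Distance covered L = 7082 mm = 7.082 m.
Hardness H = 2017 MPa = 2.017e+09 Pa.
Restated in SI base units: W = 5.406 N, H = 2.017e+09 Pa, K = 9.137e-06.
Archard relation: V = K·W·L/H = 9.137e-06 · 5.406 · 7.082 / 2.017e+09 = 1.734e-13 m³.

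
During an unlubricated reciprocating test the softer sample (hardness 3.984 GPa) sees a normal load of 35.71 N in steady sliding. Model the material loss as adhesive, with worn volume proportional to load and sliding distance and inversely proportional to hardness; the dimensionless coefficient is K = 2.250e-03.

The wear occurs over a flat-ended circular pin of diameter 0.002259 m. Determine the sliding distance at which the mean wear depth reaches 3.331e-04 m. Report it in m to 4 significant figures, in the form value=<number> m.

The computation carries exact precision; quoted intermediates are rounded, and a lone final rounding: four significant figures.
Hardness H = 3.984 GPa = 3.984e+09 Pa.
Contact area A = π·d²/4 = π·(0.002259 m)²/4 = 4.008e-06 m².
Working in SI base units: W = 35.71 N, H = 3.984e+09 Pa, K = 2.250e-03.
Volume at the limit: V_lim = h_lim·A = 3.331e-04 · 4.008e-06 = 1.335e-09 m³.
Inverting, life L = V_lim·H/(K·W) = 1.335e-09 · 3.984e+09 / (2.250e-03 · 35.71) = 66.20 m.

value=66.20 m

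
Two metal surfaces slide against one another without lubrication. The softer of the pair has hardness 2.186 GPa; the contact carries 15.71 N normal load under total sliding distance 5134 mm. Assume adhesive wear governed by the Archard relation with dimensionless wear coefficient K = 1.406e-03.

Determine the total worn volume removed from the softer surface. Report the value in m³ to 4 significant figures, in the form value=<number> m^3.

value=5.188e-11 m^3

All arithmetic runs at full precision, and the intermediates are printed rounded — rounded once at the end: four significant digits.
Total distance L = 5134 mm = 5.134 m.
Hardness H = 2.186 GPa = 2.186e+09 Pa.
In SI base units: W = 15.71 N, H = 2.186e+09 Pa, K = 1.406e-03.
Archard volume V = K·W·L/H = 1.406e-03 · 15.71 · 5.134 / 2.186e+09 = 5.188e-11 m³.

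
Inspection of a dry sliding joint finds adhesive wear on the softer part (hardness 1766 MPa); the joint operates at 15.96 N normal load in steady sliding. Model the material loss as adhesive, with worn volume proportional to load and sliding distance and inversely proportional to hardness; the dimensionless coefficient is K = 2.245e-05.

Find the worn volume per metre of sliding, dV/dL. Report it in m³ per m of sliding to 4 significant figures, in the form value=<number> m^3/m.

Quoted intermediates are rounded, and the computation holds exact precision, and one final rounding: four significant figures.
Convert: Hardness H = 1766 MPa = 1.766e+09 Pa.
As SI base values: W = 15.96 N, H = 1.766e+09 Pa, K = 2.245e-05.
Wear rate dV/dL = K·W/H, per unit distance: 2.245e-05 · 15.96 / 1.766e+09 = 2.029e-13 m³/m.

value=2.029e-13 m^3/m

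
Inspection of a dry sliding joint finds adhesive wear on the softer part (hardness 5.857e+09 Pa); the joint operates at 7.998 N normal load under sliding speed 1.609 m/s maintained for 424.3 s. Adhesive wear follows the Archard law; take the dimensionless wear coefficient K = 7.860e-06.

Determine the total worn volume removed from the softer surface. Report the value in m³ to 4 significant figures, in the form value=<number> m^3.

value=7.328e-12 m^3

The intermediates are displayed rounded. Every step runs at full float precision. Rounded just once, at four significant digits.
Distance L = v·t = 1.609 m/s × 424.3 s = 682.7 m.
Expressed in SI base units: W = 7.998 N, H = 5.857e+09 Pa, K = 7.860e-06.
The Archard volume V = K·W·L/H = 7.860e-06 · 7.998 · 682.7 / 5.857e+09 = 7.328e-12 m³.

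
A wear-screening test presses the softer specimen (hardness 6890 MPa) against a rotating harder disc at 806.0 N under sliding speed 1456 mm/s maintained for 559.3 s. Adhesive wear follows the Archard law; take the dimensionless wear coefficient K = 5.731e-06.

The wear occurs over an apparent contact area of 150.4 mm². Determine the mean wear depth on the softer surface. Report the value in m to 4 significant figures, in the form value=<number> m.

The intermediates are shown rounded, and all arithmetic maintains full float precision. Rounded just once: 4 significant digits.
Sliding speed v = 1456 mm/s = 1.456 m/s. Distance L = v·t = 1.456 m/s × 559.3 s = 814.3 m.
Hardness H = 6890 MPa = 6.890e+09 Pa.
Contact area A = 150.4 mm² = 1.504e-04 m².
Collected in SI base units: W = 806.0 N, H = 6.890e+09 Pa, K = 5.731e-06.
Apply Archard: V = K·W·L/H = 5.731e-06 · 806.0 · 814.3 / 6.890e+09 = 5.459e-10 m³.
Depth of wear h = V/A = 5.459e-10 / 1.504e-04 = 3.630e-06 m.

value=3.630e-06 m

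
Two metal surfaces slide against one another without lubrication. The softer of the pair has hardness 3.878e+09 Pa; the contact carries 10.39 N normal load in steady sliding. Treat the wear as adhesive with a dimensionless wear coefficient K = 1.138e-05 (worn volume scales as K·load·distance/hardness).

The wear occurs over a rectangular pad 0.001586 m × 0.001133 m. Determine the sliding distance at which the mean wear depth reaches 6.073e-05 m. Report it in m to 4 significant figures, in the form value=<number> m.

value=3579 m

Intermediate values are printed rounded, and the computation carries full float precision, and a lone final rounding to four significant digits.
Contact area A = 0.001586 m × 0.001133 m = 1.797e-06 m².
Collected in SI base units: W = 10.39 N, H = 3.878e+09 Pa, K = 1.138e-05.
At the depth limit, V_lim = h_lim·A = 6.073e-05 · 1.797e-06 = 1.091e-10 m³.
So the life L = V_lim·H/(K·W) = 1.091e-10 · 3.878e+09 / (1.138e-05 · 10.39) = 3579 m.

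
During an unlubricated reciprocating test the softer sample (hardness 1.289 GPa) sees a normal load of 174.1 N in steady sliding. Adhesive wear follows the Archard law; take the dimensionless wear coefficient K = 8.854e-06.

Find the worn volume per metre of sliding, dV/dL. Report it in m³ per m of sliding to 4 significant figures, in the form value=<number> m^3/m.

value=1.196e-12 m^3/m

The algebra runs at full float precision — shown intermediates are rounded; a single final rounding: four significant digits.
Hardness H = 1.289 GPa = 1.289e+09 Pa.
Expressed in SI base units: W = 174.1 N, H = 1.289e+09 Pa, K = 8.854e-06.
Wear rate dV/dL = K·W/H, so: 8.854e-06 · 174.1 / 1.289e+09 = 1.196e-12 m³/m.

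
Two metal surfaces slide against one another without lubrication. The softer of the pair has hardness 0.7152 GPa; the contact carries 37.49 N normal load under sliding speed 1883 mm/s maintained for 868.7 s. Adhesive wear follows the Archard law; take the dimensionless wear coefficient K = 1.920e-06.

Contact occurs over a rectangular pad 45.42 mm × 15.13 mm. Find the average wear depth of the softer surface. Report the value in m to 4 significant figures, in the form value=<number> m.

Intermediate values are displayed rounded, and the algebra maintains full precision — a lone final rounding: four significant digits.
Convert: Sliding speed v = 1883 mm/s = 1.883 m/s. Distance covered L = v·t = 1.883 m/s × 868.7 s = 1636 m.
Convert: Hardness H = 0.7152 GPa = 7.152e+08 Pa.
Convert: Pad sides 45.42 mm × 15.13 mm = 0.04542 m × 0.01513 m. Contact area A = 0.04542 m × 0.01513 m = 6.872e-04 m².
SI base units throughout: W = 37.49 N, H = 7.152e+08 Pa, K = 1.920e-06.
Worn volume V = K·W·L/H = 1.920e-06 · 37.49 · 1636 / 7.152e+08 = 1.646e-10 m³.
Mean depth h = V/A = 1.646e-10 / 6.872e-04 = 2.396e-07 m.

value=2.396e-07 m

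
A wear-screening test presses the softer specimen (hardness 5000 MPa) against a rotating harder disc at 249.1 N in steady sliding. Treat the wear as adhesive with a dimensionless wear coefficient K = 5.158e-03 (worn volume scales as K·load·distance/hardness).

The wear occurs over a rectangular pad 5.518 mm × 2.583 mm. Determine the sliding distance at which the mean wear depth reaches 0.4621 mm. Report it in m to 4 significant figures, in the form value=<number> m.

Intermediate values are printed rounded, and every step holds exact precision; one final rounding to four significant figures.
Convert: Hardness H = 5000 MPa = 5.000e+09 Pa.
Convert: Pad sides 5.518 mm × 2.583 mm = 0.005518 m × 0.002583 m. Contact area A = 0.005518 m × 0.002583 m = 1.425e-05 m².
Convert: Depth limit h_lim = 0.4621 mm = 4.621e-04 m.
SI base units throughout: W = 249.1 N, H = 5.000e+09 Pa, K = 5.158e-03.
At the depth limit, V_lim = h_lim·A = 4.621e-04 · 1.425e-05 = 6.586e-09 m³.
Thus life L = V_lim·H/(K·W) = 6.586e-09 · 5.000e+09 / (5.158e-03 · 249.1) = 25.63 m.

value=25.63 m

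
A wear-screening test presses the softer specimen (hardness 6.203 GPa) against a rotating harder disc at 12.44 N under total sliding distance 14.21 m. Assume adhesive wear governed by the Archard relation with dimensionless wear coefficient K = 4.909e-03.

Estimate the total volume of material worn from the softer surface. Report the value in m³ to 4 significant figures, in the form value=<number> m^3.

value=1.399e-10 m^3

Intermediate values are shown rounded, and every step maintains full precision — a lone final rounding: 4 significant figures.
Hardness H = 6.203 GPa = 6.203e+09 Pa.
As SI base values: W = 12.44 N, H = 6.203e+09 Pa, K = 4.909e-03.
The Archard volume V = K·W·L/H = 4.909e-03 · 12.44 · 14.21 / 6.203e+09 = 1.399e-10 m³.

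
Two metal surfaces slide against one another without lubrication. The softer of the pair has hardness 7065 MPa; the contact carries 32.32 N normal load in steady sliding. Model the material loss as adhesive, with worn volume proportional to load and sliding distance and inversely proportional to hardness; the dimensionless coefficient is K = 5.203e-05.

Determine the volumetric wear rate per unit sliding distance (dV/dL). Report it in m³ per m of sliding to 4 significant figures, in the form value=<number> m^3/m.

All working math maintains full precision, and intermediate values are shown rounded; rounded once at the end to 4 significant digits.
Hardness H = 7065 MPa = 7.065e+09 Pa.
In SI base units: W = 32.32 N, H = 7.065e+09 Pa, K = 5.203e-05.
Rate of wear dV/dL = K·W/H (independent of L): 5.203e-05 · 32.32 / 7.065e+09 = 2.380e-13 m³/m.

value=2.380e-13 m^3/m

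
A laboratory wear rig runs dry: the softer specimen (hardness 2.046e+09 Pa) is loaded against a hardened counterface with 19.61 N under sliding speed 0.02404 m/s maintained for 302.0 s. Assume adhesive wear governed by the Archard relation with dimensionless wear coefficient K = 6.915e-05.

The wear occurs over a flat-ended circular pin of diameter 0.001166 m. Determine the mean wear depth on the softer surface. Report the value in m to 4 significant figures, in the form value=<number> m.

value=4.506e-06 m

Every step runs at full float precision; shown intermediates are rounded, and a single final rounding: 4 significant digits.
Convert: Distance covered L = v·t = 0.02404 m/s × 302.0 s = 7.260 m.
Convert: Contact area A = π·d²/4 = π·(0.001166 m)²/4 = 1.068e-06 m².
Collected in SI base units: W = 19.61 N, H = 2.046e+09 Pa, K = 6.915e-05.
Apply Archard: V = K·W·L/H = 6.915e-05 · 19.61 · 7.260 / 2.046e+09 = 4.812e-12 m³.
Wear depth h = V/A = 4.812e-12 / 1.068e-06 = 4.506e-06 m.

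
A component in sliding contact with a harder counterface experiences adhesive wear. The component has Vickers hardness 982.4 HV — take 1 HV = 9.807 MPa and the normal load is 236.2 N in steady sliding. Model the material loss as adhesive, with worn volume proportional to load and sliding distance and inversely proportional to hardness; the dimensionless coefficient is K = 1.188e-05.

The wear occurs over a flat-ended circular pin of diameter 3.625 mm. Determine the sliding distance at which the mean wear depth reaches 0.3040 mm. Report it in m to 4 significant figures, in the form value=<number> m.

value=1.077e+04 m

Intermediate values appear rounded. Every step runs at full precision — rounded once at the end to four significant digits.
Convert: Hardness H = 982.4 HV × 9.807 MPa/HV = 9634 MPa = 9.634e+09 Pa.
Convert: Pin diameter d = 3.625 mm = 0.003625 m. Contact area A = π·d²/4 = π·(0.003625 m)²/4 = 1.032e-05 m².
Convert: Depth limit h_lim = 0.3040 mm = 3.040e-04 m.
Working in SI base units: W = 236.2 N, H = 9.634e+09 Pa, K = 1.188e-05.
Limit volume V_lim = h_lim·A = 3.040e-04 · 1.032e-05 = 3.137e-09 m³.
Life L = V_lim·H/(K·W) = 3.137e-09 · 9.634e+09 / (1.188e-05 · 236.2) = 1.077e+04 m.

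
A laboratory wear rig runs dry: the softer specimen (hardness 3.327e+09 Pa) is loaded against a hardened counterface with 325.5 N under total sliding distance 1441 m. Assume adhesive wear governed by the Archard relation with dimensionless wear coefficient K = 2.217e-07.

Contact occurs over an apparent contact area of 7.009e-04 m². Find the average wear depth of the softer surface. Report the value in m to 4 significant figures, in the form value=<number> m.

Shown intermediates are rounded — the algebra keeps full precision — a single final rounding to 4 significant digits.
In SI base units: W = 325.5 N, H = 3.327e+09 Pa, K = 2.217e-07.
Apply Archard: V = K·W·L/H = 2.217e-07 · 325.5 · 1441 / 3.327e+09 = 3.126e-11 m³.
Mean depth h = V/A = 3.126e-11 / 7.009e-04 = 4.459e-08 m.

value=4.459e-08 m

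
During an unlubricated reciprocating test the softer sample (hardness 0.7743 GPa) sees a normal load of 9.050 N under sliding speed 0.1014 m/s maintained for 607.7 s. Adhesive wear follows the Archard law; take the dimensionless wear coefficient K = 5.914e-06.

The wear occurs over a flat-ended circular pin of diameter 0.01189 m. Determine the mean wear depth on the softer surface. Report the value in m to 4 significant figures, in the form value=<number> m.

Intermediates are displayed rounded. All working math carries full precision — rounded just once to four significant digits.
Distance covered L = v·t = 0.1014 m/s × 607.7 s = 61.62 m.
Hardness H = 0.7743 GPa = 7.743e+08 Pa.
Contact area A = π·d²/4 = π·(0.01189 m)²/4 = 1.110e-04 m².
In SI base units, W = 9.050 N, H = 7.743e+08 Pa, K = 5.914e-06.
Apply Archard: V = K·W·L/H = 5.914e-06 · 9.050 · 61.62 / 7.743e+08 = 4.259e-12 m³.
Mean depth h = V/A = 4.259e-12 / 1.110e-04 = 3.836e-08 m.

value=3.836e-08 m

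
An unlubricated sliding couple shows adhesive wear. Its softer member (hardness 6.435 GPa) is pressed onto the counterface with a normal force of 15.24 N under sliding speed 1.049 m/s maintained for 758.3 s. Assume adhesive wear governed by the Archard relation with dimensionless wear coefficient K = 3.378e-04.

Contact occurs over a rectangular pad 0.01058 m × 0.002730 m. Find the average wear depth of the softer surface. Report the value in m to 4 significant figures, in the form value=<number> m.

Intermediate values are shown rounded. Every step carries exact precision. Rounded once at the end to four significant figures.
Convert: Total distance L = v·t = 1.049 m/s × 758.3 s = 795.5 m.
Convert: Hardness H = 6.435 GPa = 6.435e+09 Pa.
Convert: Contact area A = 0.01058 m × 0.002730 m = 2.888e-05 m².
In SI base units, W = 15.24 N, H = 6.435e+09 Pa, K = 3.378e-04.
Archard volume V = K·W·L/H = 3.378e-04 · 15.24 · 795.5 / 6.435e+09 = 6.364e-10 m³.
Depth of wear h = V/A = 6.364e-10 / 2.888e-05 = 2.203e-05 m.

value=2.203e-05 m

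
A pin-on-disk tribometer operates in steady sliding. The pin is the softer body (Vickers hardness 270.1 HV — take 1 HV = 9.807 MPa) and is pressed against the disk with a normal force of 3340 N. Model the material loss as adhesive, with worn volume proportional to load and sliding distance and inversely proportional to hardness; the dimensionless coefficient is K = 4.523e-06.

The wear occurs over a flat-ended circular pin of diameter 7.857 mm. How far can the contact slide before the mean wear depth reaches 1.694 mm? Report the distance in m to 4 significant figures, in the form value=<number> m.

value=1.440e+04 m

The computation runs at exact precision — intermediates are displayed rounded, and rounded just once to 4 significant figures.
Convert: Hardness H = 270.1 HV × 9.807 MPa/HV = 2649 MPa = 2.649e+09 Pa.
Convert: Pin diameter d = 7.857 mm = 0.007857 m. Contact area A = π·d²/4 = π·(0.007857 m)²/4 = 4.848e-05 m².
Convert: Depth limit h_lim = 1.694 mm = 0.001694 m.
As SI base values: W = 3340 N, H = 2.649e+09 Pa, K = 4.523e-06.
At the depth limit, V_lim = h_lim·A = 0.001694 · 4.848e-05 = 8.213e-08 m³.
Thus life L = V_lim·H/(K·W) = 8.213e-08 · 2.649e+09 / (4.523e-06 · 3340) = 1.440e+04 m.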